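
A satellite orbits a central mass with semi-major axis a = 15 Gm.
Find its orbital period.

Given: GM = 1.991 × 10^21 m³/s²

Convert to SI: a = 15 Gm = 1.5e+10 m.
Kepler's third law: T = 2π √(a³ / GM).
Substituting a = 1.5e+10 m and GM = 1.991e+21 m³/s²:
T = 2π √((1.5e+10)³ / 1.991e+21) s
T ≈ 2.587e+05 s = 2.994 days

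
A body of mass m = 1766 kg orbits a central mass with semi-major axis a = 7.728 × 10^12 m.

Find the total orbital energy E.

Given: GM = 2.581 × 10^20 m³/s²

E = −GMm / (2a).
E = −2.581e+20 · 1766 / (2 · 7.728e+12) J ≈ -2.949e+10 J = -29.49 GJ.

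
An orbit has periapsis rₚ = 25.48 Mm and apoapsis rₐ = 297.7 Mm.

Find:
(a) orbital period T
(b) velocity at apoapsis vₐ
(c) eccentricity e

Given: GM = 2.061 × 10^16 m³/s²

Convert to SI: rₚ = 25.48 Mm = 2.548e+07 m; rₐ = 297.7 Mm = 2.977e+08 m.
(a) With a = (rₚ + rₐ)/2 = 1.6159e+08 m, T = 2π √(a³/GM) = 2π √((1.6159e+08)³/2.061e+16) s ≈ 8.99e+04 s
(b) With a = (rₚ + rₐ)/2 = 1.6159e+08 m, vₐ = √(GM (2/rₐ − 1/a)) = √(2.061e+16 · (2/2.977e+08 − 1/1.6159e+08)) m/s ≈ 3304 m/s
(c) e = (rₐ − rₚ)/(rₐ + rₚ) = (2.977e+08 − 2.548e+07)/(2.977e+08 + 2.548e+07) ≈ 0.8423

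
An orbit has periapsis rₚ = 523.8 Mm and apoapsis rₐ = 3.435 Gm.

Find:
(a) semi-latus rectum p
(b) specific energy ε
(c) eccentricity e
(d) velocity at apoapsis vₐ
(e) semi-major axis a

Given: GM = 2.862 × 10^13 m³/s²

Convert to SI: rₚ = 523.8 Mm = 5.238e+08 m; rₐ = 3.435 Gm = 3.435e+09 m.
(a) From a = (rₚ + rₐ)/2 = 1.9794e+09 m and e = (rₐ − rₚ)/(rₐ + rₚ) = 0.735374, p = a(1 − e²) = 1.9794e+09 · (1 − (0.735374)²) ≈ 9.09e+08 m
(b) With a = (rₚ + rₐ)/2 = 1.9794e+09 m, ε = −GM/(2a) = −2.862e+13/(2 · 1.9794e+09) J/kg ≈ -7229 J/kg
(c) e = (rₐ − rₚ)/(rₐ + rₚ) = (3.435e+09 − 5.238e+08)/(3.435e+09 + 5.238e+08) ≈ 0.7354
(d) With a = (rₚ + rₐ)/2 = 1.9794e+09 m, vₐ = √(GM (2/rₐ − 1/a)) = √(2.862e+13 · (2/3.435e+09 − 1/1.9794e+09)) m/s ≈ 46.96 m/s
(e) a = (rₚ + rₐ)/2 = (5.238e+08 + 3.435e+09)/2 ≈ 1.979e+09 m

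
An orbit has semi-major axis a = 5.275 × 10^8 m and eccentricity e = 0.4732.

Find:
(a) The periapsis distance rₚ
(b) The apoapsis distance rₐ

(a) rₚ = a(1 − e) = 5.275e+08 · (1 − 0.4732) = 5.275e+08 · 0.5268 ≈ 2.779e+08 m = 2.779 × 10^8 m.
(b) rₐ = a(1 + e) = 5.275e+08 · (1 + 0.4732) = 5.275e+08 · 1.4732 ≈ 7.771e+08 m = 7.771 × 10^8 m.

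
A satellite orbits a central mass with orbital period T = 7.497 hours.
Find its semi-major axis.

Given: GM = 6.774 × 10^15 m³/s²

Convert to SI: T = 7.497 hours = 26989.2 s.
Invert Kepler's third law: a = (GM · T² / (4π²))^(1/3).
Substituting T = 26989.2 s and GM = 6.774e+15 m³/s²:
a = (6.774e+15 · (26989.2)² / (4π²))^(1/3) m
a ≈ 5e+07 m = 50 Mm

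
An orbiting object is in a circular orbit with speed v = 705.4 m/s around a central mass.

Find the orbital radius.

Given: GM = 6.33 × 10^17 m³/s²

For a circular orbit, v² = GM / r, so r = GM / v².
r = 6.33e+17 / (705.4)² m ≈ 1.272e+12 m = 1.272 Tm.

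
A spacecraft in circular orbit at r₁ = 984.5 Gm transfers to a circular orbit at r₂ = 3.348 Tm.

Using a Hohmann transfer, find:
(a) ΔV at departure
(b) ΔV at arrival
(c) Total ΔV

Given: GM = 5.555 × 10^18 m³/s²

Convert to SI: r₁ = 984.5 Gm = 9.845e+11 m; r₂ = 3.348 Tm = 3.348e+12 m.
Transfer semi-major axis: a_t = (r₁ + r₂)/2 = (9.845e+11 + 3.348e+12)/2 = 2.16625e+12 m.
Circular speeds: v₁ = √(GM/r₁) = 2375.39 m/s, v₂ = √(GM/r₂) = 1288.1 m/s.
Transfer speeds (vis-viva v² = GM(2/r − 1/a_t)): v₁ᵗ = 2953.06 m/s, v₂ᵗ = 868.366 m/s.
(a) ΔV₁ = |v₁ᵗ − v₁| ≈ 577.7 m/s = 577.7 m/s.
(b) ΔV₂ = |v₂ − v₂ᵗ| ≈ 419.7 m/s = 419.7 m/s.
(c) ΔV_total = ΔV₁ + ΔV₂ ≈ 997.4 m/s = 997.4 m/s.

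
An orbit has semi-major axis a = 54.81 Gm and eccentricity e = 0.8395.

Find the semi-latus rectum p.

Convert to SI: a = 54.81 Gm = 5.481e+10 m.
p = a (1 − e²).
p = 5.481e+10 · (1 − (0.8395)²) = 5.481e+10 · 0.29524 ≈ 1.618e+10 m = 16.18 Gm.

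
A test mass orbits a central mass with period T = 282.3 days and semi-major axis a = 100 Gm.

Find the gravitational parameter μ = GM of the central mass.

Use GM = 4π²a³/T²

Convert to SI: T = 282.3 days = 2.43907e+07 s; a = 100 Gm = 1e+11 m.
GM = 4π² · a³ / T².
GM = 4π² · (1e+11)³ / (2.43907e+07)² m³/s² ≈ 6.636e+19 m³/s² = 6.636 × 10^19 m³/s².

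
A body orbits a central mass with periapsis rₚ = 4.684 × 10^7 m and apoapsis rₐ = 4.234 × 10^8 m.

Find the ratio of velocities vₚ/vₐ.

Conservation of angular momentum gives rₚvₚ = rₐvₐ, so vₚ/vₐ = rₐ/rₚ.
vₚ/vₐ = 4.234e+08 / 4.684e+07 ≈ 9.039.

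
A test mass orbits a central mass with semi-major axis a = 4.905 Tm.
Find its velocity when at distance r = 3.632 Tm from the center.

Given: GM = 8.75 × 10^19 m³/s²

Convert to SI: a = 4.905 Tm = 4.905e+12 m; r = 3.632 Tm = 3.632e+12 m.
Vis-viva: v = √(GM · (2/r − 1/a)).
2/r − 1/a = 2/3.632e+12 − 1/4.905e+12 = 3.46787e-13 m⁻¹.
v = √(8.75e+19 · 3.46787e-13) m/s ≈ 5509 m/s = 5.509 km/s.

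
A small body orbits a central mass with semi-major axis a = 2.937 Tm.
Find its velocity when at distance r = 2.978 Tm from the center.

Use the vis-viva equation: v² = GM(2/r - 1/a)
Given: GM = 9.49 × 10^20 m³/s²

Convert to SI: a = 2.937 Tm = 2.937e+12 m; r = 2.978 Tm = 2.978e+12 m.
Vis-viva: v = √(GM · (2/r − 1/a)).
2/r − 1/a = 2/2.978e+12 − 1/2.937e+12 = 3.31108e-13 m⁻¹.
v = √(9.49e+20 · 3.31108e-13) m/s ≈ 1.773e+04 m/s = 17.73 km/s.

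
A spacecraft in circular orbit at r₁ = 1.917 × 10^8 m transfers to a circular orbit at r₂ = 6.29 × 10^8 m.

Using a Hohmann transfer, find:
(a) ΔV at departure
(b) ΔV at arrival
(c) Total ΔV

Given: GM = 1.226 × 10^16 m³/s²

Transfer semi-major axis: a_t = (r₁ + r₂)/2 = (1.917e+08 + 6.29e+08)/2 = 4.1035e+08 m.
Circular speeds: v₁ = √(GM/r₁) = 7997.13 m/s, v₂ = √(GM/r₂) = 4414.89 m/s.
Transfer speeds (vis-viva v² = GM(2/r − 1/a_t)): v₁ᵗ = 9901.07 m/s, v₂ᵗ = 3017.54 m/s.
(a) ΔV₁ = |v₁ᵗ − v₁| ≈ 1904 m/s = 1.904 km/s.
(b) ΔV₂ = |v₂ − v₂ᵗ| ≈ 1397 m/s = 1.397 km/s.
(c) ΔV_total = ΔV₁ + ΔV₂ ≈ 3301 m/s = 3.301 km/s.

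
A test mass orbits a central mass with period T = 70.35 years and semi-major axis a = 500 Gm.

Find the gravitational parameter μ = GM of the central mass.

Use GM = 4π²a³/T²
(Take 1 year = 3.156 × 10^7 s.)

Convert to SI: T = 70.35 years = 2.22025e+09 s; a = 500 Gm = 5e+11 m.
GM = 4π² · a³ / T².
GM = 4π² · (5e+11)³ / (2.22025e+09)² m³/s² ≈ 1.001e+18 m³/s² = 1.001 × 10^18 m³/s².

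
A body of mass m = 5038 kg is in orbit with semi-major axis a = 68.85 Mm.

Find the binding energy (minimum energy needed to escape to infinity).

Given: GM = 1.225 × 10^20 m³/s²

Convert to SI: a = 68.85 Mm = 6.885e+07 m.
Total orbital energy is E = −GMm/(2a); binding energy is E_bind = −E = GMm/(2a).
E_bind = 1.225e+20 · 5038 / (2 · 6.885e+07) J ≈ 4.482e+15 J = 4.482 PJ.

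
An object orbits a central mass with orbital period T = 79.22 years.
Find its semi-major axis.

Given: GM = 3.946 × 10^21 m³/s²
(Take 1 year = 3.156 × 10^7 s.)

Convert to SI: T = 79.22 years = 2.50018e+09 s.
Invert Kepler's third law: a = (GM · T² / (4π²))^(1/3).
Substituting T = 2.50018e+09 s and GM = 3.946e+21 m³/s²:
a = (3.946e+21 · (2.50018e+09)² / (4π²))^(1/3) m
a ≈ 8.549e+12 m = 8.549 × 10^12 m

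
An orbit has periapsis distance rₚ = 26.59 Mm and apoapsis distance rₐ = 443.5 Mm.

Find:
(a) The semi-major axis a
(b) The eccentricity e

Convert to SI: rₚ = 26.59 Mm = 2.659e+07 m; rₐ = 443.5 Mm = 4.435e+08 m.
(a) a = (rₚ + rₐ) / 2 = (2.659e+07 + 4.435e+08) / 2 ≈ 2.35e+08 m = 235 Mm.
(b) e = (rₐ − rₚ) / (rₐ + rₚ) = (4.435e+08 − 2.659e+07) / (4.435e+08 + 2.659e+07) ≈ 0.8869.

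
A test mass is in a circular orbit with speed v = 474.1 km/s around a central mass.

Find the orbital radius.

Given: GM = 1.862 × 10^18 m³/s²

Convert to SI: v = 474.1 km/s = 474100 m/s.
For a circular orbit, v² = GM / r, so r = GM / v².
r = 1.862e+18 / (474100)² m ≈ 8.284e+06 m = 8.284 Mm.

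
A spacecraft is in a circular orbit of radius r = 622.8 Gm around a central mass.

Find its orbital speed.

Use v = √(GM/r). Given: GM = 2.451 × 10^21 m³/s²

Convert to SI: r = 622.8 Gm = 6.228e+11 m.
For a circular orbit, gravity supplies the centripetal force, so v = √(GM / r).
v = √(2.451e+21 / 6.228e+11) m/s ≈ 6.273e+04 m/s = 62.73 km/s.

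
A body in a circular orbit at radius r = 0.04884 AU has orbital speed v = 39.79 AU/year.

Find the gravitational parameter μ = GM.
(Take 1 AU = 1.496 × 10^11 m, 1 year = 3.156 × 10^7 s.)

Convert to SI: r = 0.04884 AU = 7.30646e+09 m; v = 39.79 AU/year = 188612 m/s.
For a circular orbit v² = GM/r, so GM = v² · r.
GM = (188612)² · 7.30646e+09 m³/s² ≈ 2.599e+20 m³/s² = 2.599 × 10^20 m³/s².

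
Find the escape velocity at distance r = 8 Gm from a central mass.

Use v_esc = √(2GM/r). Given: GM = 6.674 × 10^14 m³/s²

Convert to SI: r = 8 Gm = 8e+09 m.
Escape velocity comes from setting total energy to zero: ½v² − GM/r = 0 ⇒ v_esc = √(2GM / r).
v_esc = √(2 · 6.674e+14 / 8e+09) m/s ≈ 408.5 m/s = 408.5 m/s.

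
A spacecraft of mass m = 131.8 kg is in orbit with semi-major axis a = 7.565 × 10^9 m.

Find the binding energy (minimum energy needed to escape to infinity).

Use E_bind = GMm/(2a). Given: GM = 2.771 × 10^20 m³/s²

Total orbital energy is E = −GMm/(2a); binding energy is E_bind = −E = GMm/(2a).
E_bind = 2.771e+20 · 131.8 / (2 · 7.565e+09) J ≈ 2.414e+12 J = 2.414 TJ.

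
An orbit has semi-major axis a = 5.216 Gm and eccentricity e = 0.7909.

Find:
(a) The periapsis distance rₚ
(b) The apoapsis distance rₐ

Convert to SI: a = 5.216 Gm = 5.216e+09 m.
(a) rₚ = a(1 − e) = 5.216e+09 · (1 − 0.7909) = 5.216e+09 · 0.2091 ≈ 1.091e+09 m = 1.091 Gm.
(b) rₐ = a(1 + e) = 5.216e+09 · (1 + 0.7909) = 5.216e+09 · 1.7909 ≈ 9.341e+09 m = 9.341 Gm.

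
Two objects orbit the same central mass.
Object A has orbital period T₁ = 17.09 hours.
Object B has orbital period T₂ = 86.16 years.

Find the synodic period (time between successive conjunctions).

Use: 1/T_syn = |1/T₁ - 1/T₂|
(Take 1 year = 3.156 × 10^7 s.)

Convert to SI: T₁ = 17.09 hours = 61524 s; T₂ = 86.16 years = 2.71921e+09 s.
T_syn = |T₁ · T₂ / (T₁ − T₂)|.
T_syn = |61524 · 2.71921e+09 / (61524 − 2.71921e+09)| s ≈ 6.153e+04 s = 17.09 hours.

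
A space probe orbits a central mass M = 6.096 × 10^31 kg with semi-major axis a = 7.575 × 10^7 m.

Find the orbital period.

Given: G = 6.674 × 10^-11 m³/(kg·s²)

GM = G · M = 6.674e-11 · 6.096e+31 = 4.06847e+21 m³/s².
Kepler's third law: T = 2π √(a³ / GM).
Substituting a = 7.575e+07 m and GM = 4.06847e+21 m³/s²:
T = 2π √((7.575e+07)³ / 4.06847e+21) s
T ≈ 64.94 s = 1.082 minutes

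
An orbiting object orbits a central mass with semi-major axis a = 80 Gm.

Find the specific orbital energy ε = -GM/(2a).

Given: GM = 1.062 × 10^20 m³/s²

Convert to SI: a = 80 Gm = 8e+10 m.
ε = −GM / (2a).
ε = −1.062e+20 / (2 · 8e+10) J/kg ≈ -6.638e+08 J/kg = -663.8 MJ/kg.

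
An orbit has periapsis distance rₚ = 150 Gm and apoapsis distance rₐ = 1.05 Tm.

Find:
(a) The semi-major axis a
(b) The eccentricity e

Convert to SI: rₚ = 150 Gm = 1.5e+11 m; rₐ = 1.05 Tm = 1.05e+12 m.
(a) a = (rₚ + rₐ) / 2 = (1.5e+11 + 1.05e+12) / 2 ≈ 6e+11 m = 600 Gm.
(b) e = (rₐ − rₚ) / (rₐ + rₚ) = (1.05e+12 − 1.5e+11) / (1.05e+12 + 1.5e+11) ≈ 0.75.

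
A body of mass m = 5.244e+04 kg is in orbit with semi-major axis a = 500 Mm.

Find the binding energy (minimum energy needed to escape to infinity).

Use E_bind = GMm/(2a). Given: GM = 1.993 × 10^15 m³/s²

Convert to SI: a = 500 Mm = 5e+08 m.
Total orbital energy is E = −GMm/(2a); binding energy is E_bind = −E = GMm/(2a).
E_bind = 1.993e+15 · 5.244e+04 / (2 · 5e+08) J ≈ 1.045e+11 J = 104.5 GJ.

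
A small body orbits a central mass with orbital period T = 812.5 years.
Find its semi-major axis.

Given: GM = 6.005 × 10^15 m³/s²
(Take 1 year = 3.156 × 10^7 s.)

Convert to SI: T = 812.5 years = 2.56425e+10 s.
Invert Kepler's third law: a = (GM · T² / (4π²))^(1/3).
Substituting T = 2.56425e+10 s and GM = 6.005e+15 m³/s²:
a = (6.005e+15 · (2.56425e+10)² / (4π²))^(1/3) m
a ≈ 4.642e+11 m = 464.2 Gm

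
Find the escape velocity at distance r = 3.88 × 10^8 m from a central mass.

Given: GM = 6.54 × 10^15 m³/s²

Escape velocity comes from setting total energy to zero: ½v² − GM/r = 0 ⇒ v_esc = √(2GM / r).
v_esc = √(2 · 6.54e+15 / 3.88e+08) m/s ≈ 5806 m/s = 5.806 km/s.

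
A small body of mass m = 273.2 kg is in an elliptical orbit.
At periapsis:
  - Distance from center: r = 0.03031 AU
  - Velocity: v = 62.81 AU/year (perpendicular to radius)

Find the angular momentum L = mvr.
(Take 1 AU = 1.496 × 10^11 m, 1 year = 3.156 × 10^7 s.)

Convert to SI: r = 0.03031 AU = 4.53438e+09 m; v = 62.81 AU/year = 297731 m/s.
Since v is perpendicular to r, L = m · v · r.
L = 273.2 · 297731 · 4.53438e+09 kg·m²/s ≈ 3.688e+17 kg·m²/s.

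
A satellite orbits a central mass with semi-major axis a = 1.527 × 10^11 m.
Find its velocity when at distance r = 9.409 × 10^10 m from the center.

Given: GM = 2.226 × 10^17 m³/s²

Vis-viva: v = √(GM · (2/r − 1/a)).
2/r − 1/a = 2/9.409e+10 − 1/1.527e+11 = 1.47075e-11 m⁻¹.
v = √(2.226e+17 · 1.47075e-11) m/s ≈ 1809 m/s = 1.809 km/s.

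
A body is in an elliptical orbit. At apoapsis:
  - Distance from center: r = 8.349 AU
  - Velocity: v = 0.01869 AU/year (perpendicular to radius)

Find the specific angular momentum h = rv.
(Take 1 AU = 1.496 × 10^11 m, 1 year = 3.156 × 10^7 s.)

Convert to SI: r = 8.349 AU = 1.24901e+12 m; v = 0.01869 AU/year = 88.5939 m/s.
With v perpendicular to r, h = r · v.
h = 1.24901e+12 · 88.5939 m²/s ≈ 1.107e+14 m²/s.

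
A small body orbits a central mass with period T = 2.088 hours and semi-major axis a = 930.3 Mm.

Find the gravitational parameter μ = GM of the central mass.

Convert to SI: T = 2.088 hours = 7516.8 s; a = 930.3 Mm = 9.303e+08 m.
GM = 4π² · a³ / T².
GM = 4π² · (9.303e+08)³ / (7516.8)² m³/s² ≈ 5.626e+20 m³/s² = 5.626 × 10^20 m³/s².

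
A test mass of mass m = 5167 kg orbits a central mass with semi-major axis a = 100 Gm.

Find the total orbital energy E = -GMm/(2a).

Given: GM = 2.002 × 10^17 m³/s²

Convert to SI: a = 100 Gm = 1e+11 m.
E = −GMm / (2a).
E = −2.002e+17 · 5167 / (2 · 1e+11) J ≈ -5.172e+09 J = -5.172 GJ.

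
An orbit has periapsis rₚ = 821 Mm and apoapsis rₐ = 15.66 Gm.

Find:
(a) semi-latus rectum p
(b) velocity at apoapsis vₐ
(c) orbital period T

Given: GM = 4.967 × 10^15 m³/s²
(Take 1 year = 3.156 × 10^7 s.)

Convert to SI: rₚ = 821 Mm = 8.21e+08 m; rₐ = 15.66 Gm = 1.566e+10 m.
(a) From a = (rₚ + rₐ)/2 = 8.2405e+09 m and e = (rₐ − rₚ)/(rₐ + rₚ) = 0.90037, p = a(1 − e²) = 8.2405e+09 · (1 − (0.90037)²) ≈ 1.56e+09 m
(b) With a = (rₚ + rₐ)/2 = 8.2405e+09 m, vₐ = √(GM (2/rₐ − 1/a)) = √(4.967e+15 · (2/1.566e+10 − 1/8.2405e+09)) m/s ≈ 177.8 m/s
(c) With a = (rₚ + rₐ)/2 = 8.2405e+09 m, T = 2π √(a³/GM) = 2π √((8.2405e+09)³/4.967e+15) s ≈ 6.669e+07 s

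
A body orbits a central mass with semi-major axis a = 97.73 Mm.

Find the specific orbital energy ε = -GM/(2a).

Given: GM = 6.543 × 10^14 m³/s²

Convert to SI: a = 97.73 Mm = 9.773e+07 m.
ε = −GM / (2a).
ε = −6.543e+14 / (2 · 9.773e+07) J/kg ≈ -3.347e+06 J/kg = -3.347 MJ/kg.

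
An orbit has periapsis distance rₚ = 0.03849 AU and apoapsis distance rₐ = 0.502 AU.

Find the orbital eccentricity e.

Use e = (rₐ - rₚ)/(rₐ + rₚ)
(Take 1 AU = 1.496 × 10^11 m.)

Convert to SI: rₚ = 0.03849 AU = 5.7581e+09 m; rₐ = 0.502 AU = 7.50992e+10 m.
e = (rₐ − rₚ) / (rₐ + rₚ).
e = (7.50992e+10 − 5.7581e+09) / (7.50992e+10 + 5.7581e+09) = 6.93411e+10 / 8.08573e+10 ≈ 0.8576.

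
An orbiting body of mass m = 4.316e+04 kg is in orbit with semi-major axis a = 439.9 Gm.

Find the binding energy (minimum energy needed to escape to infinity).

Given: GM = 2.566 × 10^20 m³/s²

Convert to SI: a = 439.9 Gm = 4.399e+11 m.
Total orbital energy is E = −GMm/(2a); binding energy is E_bind = −E = GMm/(2a).
E_bind = 2.566e+20 · 4.316e+04 / (2 · 4.399e+11) J ≈ 1.259e+13 J = 12.59 TJ.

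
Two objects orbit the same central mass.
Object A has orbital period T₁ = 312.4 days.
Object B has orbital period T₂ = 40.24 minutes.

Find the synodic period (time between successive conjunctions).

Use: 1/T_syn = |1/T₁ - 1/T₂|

Convert to SI: T₁ = 312.4 days = 2.69914e+07 s; T₂ = 40.24 minutes = 2414.4 s.
T_syn = |T₁ · T₂ / (T₁ − T₂)|.
T_syn = |2.69914e+07 · 2414.4 / (2.69914e+07 − 2414.4)| s ≈ 2415 s = 40.24 minutes.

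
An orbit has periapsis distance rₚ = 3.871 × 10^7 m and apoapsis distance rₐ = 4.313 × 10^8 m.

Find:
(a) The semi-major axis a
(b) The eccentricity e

(a) a = (rₚ + rₐ) / 2 = (3.871e+07 + 4.313e+08) / 2 ≈ 2.35e+08 m = 2.35 × 10^8 m.
(b) e = (rₐ − rₚ) / (rₐ + rₚ) = (4.313e+08 − 3.871e+07) / (4.313e+08 + 3.871e+07) ≈ 0.8353.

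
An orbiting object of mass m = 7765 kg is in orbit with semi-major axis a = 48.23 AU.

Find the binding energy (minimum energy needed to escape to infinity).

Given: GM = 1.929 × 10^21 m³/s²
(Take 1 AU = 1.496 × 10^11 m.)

Convert to SI: a = 48.23 AU = 7.21521e+12 m.
Total orbital energy is E = −GMm/(2a); binding energy is E_bind = −E = GMm/(2a).
E_bind = 1.929e+21 · 7765 / (2 · 7.21521e+12) J ≈ 1.038e+12 J = 1.038 TJ.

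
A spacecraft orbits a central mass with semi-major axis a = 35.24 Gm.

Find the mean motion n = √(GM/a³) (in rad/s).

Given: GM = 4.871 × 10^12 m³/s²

Convert to SI: a = 35.24 Gm = 3.524e+10 m.
n = √(GM / a³).
n = √(4.871e+12 / (3.524e+10)³) rad/s ≈ 3.336e-10 rad/s.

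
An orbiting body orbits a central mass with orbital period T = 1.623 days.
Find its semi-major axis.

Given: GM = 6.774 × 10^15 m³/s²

Convert to SI: T = 1.623 days = 140227 s.
Invert Kepler's third law: a = (GM · T² / (4π²))^(1/3).
Substituting T = 140227 s and GM = 6.774e+15 m³/s²:
a = (6.774e+15 · (140227)² / (4π²))^(1/3) m
a ≈ 1.5e+08 m = 150 Mm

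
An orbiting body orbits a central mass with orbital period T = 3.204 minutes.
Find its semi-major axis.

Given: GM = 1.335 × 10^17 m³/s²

Convert to SI: T = 3.204 minutes = 192.24 s.
Invert Kepler's third law: a = (GM · T² / (4π²))^(1/3).
Substituting T = 192.24 s and GM = 1.335e+17 m³/s²:
a = (1.335e+17 · (192.24)² / (4π²))^(1/3) m
a ≈ 5e+06 m = 5 Mm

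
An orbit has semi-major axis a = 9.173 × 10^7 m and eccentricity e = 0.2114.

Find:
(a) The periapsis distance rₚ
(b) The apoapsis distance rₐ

(a) rₚ = a(1 − e) = 9.173e+07 · (1 − 0.2114) = 9.173e+07 · 0.7886 ≈ 7.234e+07 m = 7.234 × 10^7 m.
(b) rₐ = a(1 + e) = 9.173e+07 · (1 + 0.2114) = 9.173e+07 · 1.2114 ≈ 1.111e+08 m = 1.111 × 10^8 m.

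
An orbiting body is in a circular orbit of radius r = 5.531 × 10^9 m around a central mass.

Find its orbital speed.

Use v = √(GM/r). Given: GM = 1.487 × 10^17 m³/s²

For a circular orbit, gravity supplies the centripetal force, so v = √(GM / r).
v = √(1.487e+17 / 5.531e+09) m/s ≈ 5185 m/s = 5.185 km/s.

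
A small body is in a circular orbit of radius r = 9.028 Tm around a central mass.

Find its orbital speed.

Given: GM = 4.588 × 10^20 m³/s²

Convert to SI: r = 9.028 Tm = 9.028e+12 m.
For a circular orbit, gravity supplies the centripetal force, so v = √(GM / r).
v = √(4.588e+20 / 9.028e+12) m/s ≈ 7129 m/s = 7.129 km/s.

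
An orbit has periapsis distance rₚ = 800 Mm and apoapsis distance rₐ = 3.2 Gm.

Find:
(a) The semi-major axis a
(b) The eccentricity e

Convert to SI: rₚ = 800 Mm = 8e+08 m; rₐ = 3.2 Gm = 3.2e+09 m.
(a) a = (rₚ + rₐ) / 2 = (8e+08 + 3.2e+09) / 2 ≈ 2e+09 m = 2 Gm.
(b) e = (rₐ − rₚ) / (rₐ + rₚ) = (3.2e+09 − 8e+08) / (3.2e+09 + 8e+08) ≈ 0.6.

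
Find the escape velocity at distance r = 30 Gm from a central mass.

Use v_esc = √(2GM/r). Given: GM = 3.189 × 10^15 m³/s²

Convert to SI: r = 30 Gm = 3e+10 m.
Escape velocity comes from setting total energy to zero: ½v² − GM/r = 0 ⇒ v_esc = √(2GM / r).
v_esc = √(2 · 3.189e+15 / 3e+10) m/s ≈ 461.1 m/s = 461.1 m/s.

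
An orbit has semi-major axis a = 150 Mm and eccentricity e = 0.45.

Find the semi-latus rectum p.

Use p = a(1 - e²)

Convert to SI: a = 150 Mm = 1.5e+08 m.
p = a (1 − e²).
p = 1.5e+08 · (1 − (0.45)²) = 1.5e+08 · 0.7975 ≈ 1.196e+08 m = 119.6 Mm.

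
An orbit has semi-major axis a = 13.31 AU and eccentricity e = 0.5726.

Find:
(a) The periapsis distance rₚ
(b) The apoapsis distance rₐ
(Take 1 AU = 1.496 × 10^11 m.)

Convert to SI: a = 13.31 AU = 1.99118e+12 m.
(a) rₚ = a(1 − e) = 1.99118e+12 · (1 − 0.5726) = 1.99118e+12 · 0.4274 ≈ 8.51e+11 m = 5.689 AU.
(b) rₐ = a(1 + e) = 1.99118e+12 · (1 + 0.5726) = 1.99118e+12 · 1.5726 ≈ 3.131e+12 m = 20.93 AU.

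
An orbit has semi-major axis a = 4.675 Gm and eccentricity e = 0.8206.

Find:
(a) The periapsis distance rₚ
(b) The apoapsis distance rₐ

Convert to SI: a = 4.675 Gm = 4.675e+09 m.
(a) rₚ = a(1 − e) = 4.675e+09 · (1 − 0.8206) = 4.675e+09 · 0.1794 ≈ 8.387e+08 m = 838.7 Mm.
(b) rₐ = a(1 + e) = 4.675e+09 · (1 + 0.8206) = 4.675e+09 · 1.8206 ≈ 8.511e+09 m = 8.511 Gm.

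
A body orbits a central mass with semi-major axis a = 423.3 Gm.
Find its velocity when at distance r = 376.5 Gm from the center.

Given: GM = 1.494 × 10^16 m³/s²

Convert to SI: a = 423.3 Gm = 4.233e+11 m; r = 376.5 Gm = 3.765e+11 m.
Vis-viva: v = √(GM · (2/r − 1/a)).
2/r − 1/a = 2/3.765e+11 − 1/4.233e+11 = 2.94969e-12 m⁻¹.
v = √(1.494e+16 · 2.94969e-12) m/s ≈ 209.9 m/s = 209.9 m/s.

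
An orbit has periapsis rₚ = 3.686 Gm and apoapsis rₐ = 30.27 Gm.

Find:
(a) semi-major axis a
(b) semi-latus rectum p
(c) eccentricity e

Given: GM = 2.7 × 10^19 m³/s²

Convert to SI: rₚ = 3.686 Gm = 3.686e+09 m; rₐ = 30.27 Gm = 3.027e+10 m.
(a) a = (rₚ + rₐ)/2 = (3.686e+09 + 3.027e+10)/2 ≈ 1.698e+10 m
(b) From a = (rₚ + rₐ)/2 = 1.6978e+10 m and e = (rₐ − rₚ)/(rₐ + rₚ) = 0.782896, p = a(1 − e²) = 1.6978e+10 · (1 − (0.782896)²) ≈ 6.572e+09 m
(c) e = (rₐ − rₚ)/(rₐ + rₚ) = (3.027e+10 − 3.686e+09)/(3.027e+10 + 3.686e+09) ≈ 0.7829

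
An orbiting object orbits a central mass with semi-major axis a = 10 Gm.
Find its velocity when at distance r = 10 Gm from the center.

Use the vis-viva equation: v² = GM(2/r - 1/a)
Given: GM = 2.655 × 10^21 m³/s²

Convert to SI: a = 10 Gm = 1e+10 m; r = 10 Gm = 1e+10 m.
Vis-viva: v = √(GM · (2/r − 1/a)).
2/r − 1/a = 2/1e+10 − 1/1e+10 = 1e-10 m⁻¹.
v = √(2.655e+21 · 1e-10) m/s ≈ 5.153e+05 m/s = 515.3 km/s.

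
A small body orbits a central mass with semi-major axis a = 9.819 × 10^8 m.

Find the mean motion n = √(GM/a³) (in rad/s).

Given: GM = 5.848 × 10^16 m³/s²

n = √(GM / a³).
n = √(5.848e+16 / (9.819e+08)³) rad/s ≈ 7.86e-06 rad/s.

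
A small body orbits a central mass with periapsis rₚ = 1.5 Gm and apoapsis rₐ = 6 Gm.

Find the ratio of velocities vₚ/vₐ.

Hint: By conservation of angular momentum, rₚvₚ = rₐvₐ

Convert to SI: rₚ = 1.5 Gm = 1.5e+09 m; rₐ = 6 Gm = 6e+09 m.
Conservation of angular momentum gives rₚvₚ = rₐvₐ, so vₚ/vₐ = rₐ/rₚ.
vₚ/vₐ = 6e+09 / 1.5e+09 ≈ 4.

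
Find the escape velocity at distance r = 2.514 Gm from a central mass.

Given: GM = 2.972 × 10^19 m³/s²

Convert to SI: r = 2.514 Gm = 2.514e+09 m.
Escape velocity comes from setting total energy to zero: ½v² − GM/r = 0 ⇒ v_esc = √(2GM / r).
v_esc = √(2 · 2.972e+19 / 2.514e+09) m/s ≈ 1.538e+05 m/s = 153.8 km/s.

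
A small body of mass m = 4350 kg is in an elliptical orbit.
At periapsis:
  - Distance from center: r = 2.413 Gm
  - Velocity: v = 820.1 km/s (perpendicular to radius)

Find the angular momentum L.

Convert to SI: r = 2.413 Gm = 2.413e+09 m; v = 820.1 km/s = 820100 m/s.
Since v is perpendicular to r, L = m · v · r.
L = 4350 · 820100 · 2.413e+09 kg·m²/s ≈ 8.608e+18 kg·m²/s.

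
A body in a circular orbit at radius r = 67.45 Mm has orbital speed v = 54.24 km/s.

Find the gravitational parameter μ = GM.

Convert to SI: r = 67.45 Mm = 6.745e+07 m; v = 54.24 km/s = 54240 m/s.
For a circular orbit v² = GM/r, so GM = v² · r.
GM = (54240)² · 6.745e+07 m³/s² ≈ 1.984e+17 m³/s² = 1.984 × 10^17 m³/s².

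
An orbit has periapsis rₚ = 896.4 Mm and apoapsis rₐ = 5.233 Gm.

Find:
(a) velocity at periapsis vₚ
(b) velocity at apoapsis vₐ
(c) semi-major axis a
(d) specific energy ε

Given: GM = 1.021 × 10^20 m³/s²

Convert to SI: rₚ = 896.4 Mm = 8.964e+08 m; rₐ = 5.233 Gm = 5.233e+09 m.
(a) With a = (rₚ + rₐ)/2 = 3.0647e+09 m, vₚ = √(GM (2/rₚ − 1/a)) = √(1.021e+20 · (2/8.964e+08 − 1/3.0647e+09)) m/s ≈ 4.41e+05 m/s
(b) With a = (rₚ + rₐ)/2 = 3.0647e+09 m, vₐ = √(GM (2/rₐ − 1/a)) = √(1.021e+20 · (2/5.233e+09 − 1/3.0647e+09)) m/s ≈ 7.554e+04 m/s
(c) a = (rₚ + rₐ)/2 = (8.964e+08 + 5.233e+09)/2 ≈ 3.065e+09 m
(d) With a = (rₚ + rₐ)/2 = 3.0647e+09 m, ε = −GM/(2a) = −1.021e+20/(2 · 3.0647e+09) J/kg ≈ -1.666e+10 J/kg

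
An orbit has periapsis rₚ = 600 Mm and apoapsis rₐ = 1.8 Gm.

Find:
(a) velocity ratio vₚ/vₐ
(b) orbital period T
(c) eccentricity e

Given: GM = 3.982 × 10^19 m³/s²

Convert to SI: rₚ = 600 Mm = 6e+08 m; rₐ = 1.8 Gm = 1.8e+09 m.
(a) Conservation of angular momentum (rₚvₚ = rₐvₐ) gives vₚ/vₐ = rₐ/rₚ = 1.8e+09/6e+08 ≈ 3
(b) With a = (rₚ + rₐ)/2 = 1.2e+09 m, T = 2π √(a³/GM) = 2π √((1.2e+09)³/3.982e+19) s ≈ 4.139e+04 s
(c) e = (rₐ − rₚ)/(rₐ + rₚ) = (1.8e+09 − 6e+08)/(1.8e+09 + 6e+08) ≈ 0.5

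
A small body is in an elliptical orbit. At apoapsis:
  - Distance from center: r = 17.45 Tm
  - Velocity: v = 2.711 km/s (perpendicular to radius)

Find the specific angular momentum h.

Convert to SI: r = 17.45 Tm = 1.745e+13 m; v = 2.711 km/s = 2711 m/s.
With v perpendicular to r, h = r · v.
h = 1.745e+13 · 2711 m²/s ≈ 4.731e+16 m²/s.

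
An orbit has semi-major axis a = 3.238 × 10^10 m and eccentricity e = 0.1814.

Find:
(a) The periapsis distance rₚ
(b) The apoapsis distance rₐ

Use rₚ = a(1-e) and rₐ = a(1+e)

(a) rₚ = a(1 − e) = 3.238e+10 · (1 − 0.1814) = 3.238e+10 · 0.8186 ≈ 2.651e+10 m = 2.651 × 10^10 m.
(b) rₐ = a(1 + e) = 3.238e+10 · (1 + 0.1814) = 3.238e+10 · 1.1814 ≈ 3.825e+10 m = 3.825 × 10^10 m.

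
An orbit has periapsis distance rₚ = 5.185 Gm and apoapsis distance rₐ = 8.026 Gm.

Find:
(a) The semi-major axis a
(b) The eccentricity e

Convert to SI: rₚ = 5.185 Gm = 5.185e+09 m; rₐ = 8.026 Gm = 8.026e+09 m.
(a) a = (rₚ + rₐ) / 2 = (5.185e+09 + 8.026e+09) / 2 ≈ 6.606e+09 m = 6.606 Gm.
(b) e = (rₐ − rₚ) / (rₐ + rₚ) = (8.026e+09 − 5.185e+09) / (8.026e+09 + 5.185e+09) ≈ 0.215.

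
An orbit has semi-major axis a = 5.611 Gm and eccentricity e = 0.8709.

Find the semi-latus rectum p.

Convert to SI: a = 5.611 Gm = 5.611e+09 m.
p = a (1 − e²).
p = 5.611e+09 · (1 − (0.8709)²) = 5.611e+09 · 0.241533 ≈ 1.355e+09 m = 1.355 Gm.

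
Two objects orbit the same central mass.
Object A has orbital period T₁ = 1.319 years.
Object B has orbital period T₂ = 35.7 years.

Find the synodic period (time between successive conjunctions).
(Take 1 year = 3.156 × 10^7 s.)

Convert to SI: T₁ = 1.319 years = 4.16276e+07 s; T₂ = 35.7 years = 1.12669e+09 s.
T_syn = |T₁ · T₂ / (T₁ − T₂)|.
T_syn = |4.16276e+07 · 1.12669e+09 / (4.16276e+07 − 1.12669e+09)| s ≈ 4.322e+07 s = 1.37 years.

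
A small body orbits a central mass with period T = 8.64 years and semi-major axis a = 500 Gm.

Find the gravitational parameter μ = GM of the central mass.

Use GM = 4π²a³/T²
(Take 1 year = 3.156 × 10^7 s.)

Convert to SI: T = 8.64 years = 2.72678e+08 s; a = 500 Gm = 5e+11 m.
GM = 4π² · a³ / T².
GM = 4π² · (5e+11)³ / (2.72678e+08)² m³/s² ≈ 6.637e+19 m³/s² = 6.637 × 10^19 m³/s².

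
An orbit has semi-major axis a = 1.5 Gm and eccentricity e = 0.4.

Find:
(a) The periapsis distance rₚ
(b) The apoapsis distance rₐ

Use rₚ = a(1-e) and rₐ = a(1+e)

Convert to SI: a = 1.5 Gm = 1.5e+09 m.
(a) rₚ = a(1 − e) = 1.5e+09 · (1 − 0.4) = 1.5e+09 · 0.6 ≈ 9e+08 m = 900 Mm.
(b) rₐ = a(1 + e) = 1.5e+09 · (1 + 0.4) = 1.5e+09 · 1.4 ≈ 2.1e+09 m = 2.1 Gm.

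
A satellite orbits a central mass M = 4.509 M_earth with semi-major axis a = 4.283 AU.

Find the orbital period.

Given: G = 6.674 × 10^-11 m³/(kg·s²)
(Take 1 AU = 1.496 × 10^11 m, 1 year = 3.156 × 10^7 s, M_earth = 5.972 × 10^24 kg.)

Convert to SI: a = 4.283 AU = 6.40737e+11 m; M = 4.509 M_earth = 2.69277e+25 kg.
GM = G · M = 6.674e-11 · 2.69277e+25 = 1.79716e+15 m³/s².
Kepler's third law: T = 2π √(a³ / GM).
Substituting a = 6.40737e+11 m and GM = 1.79716e+15 m³/s²:
T = 2π √((6.40737e+11)³ / 1.79716e+15) s
T ≈ 7.602e+10 s = 2409 years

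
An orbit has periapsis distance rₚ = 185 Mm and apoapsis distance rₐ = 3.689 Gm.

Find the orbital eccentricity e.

Convert to SI: rₚ = 185 Mm = 1.85e+08 m; rₐ = 3.689 Gm = 3.689e+09 m.
e = (rₐ − rₚ) / (rₐ + rₚ).
e = (3.689e+09 − 1.85e+08) / (3.689e+09 + 1.85e+08) = 3.504e+09 / 3.874e+09 ≈ 0.9045.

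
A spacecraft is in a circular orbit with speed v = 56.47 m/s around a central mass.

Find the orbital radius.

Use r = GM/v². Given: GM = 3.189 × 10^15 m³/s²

For a circular orbit, v² = GM / r, so r = GM / v².
r = 3.189e+15 / (56.47)² m ≈ 1e+12 m = 1 Tm.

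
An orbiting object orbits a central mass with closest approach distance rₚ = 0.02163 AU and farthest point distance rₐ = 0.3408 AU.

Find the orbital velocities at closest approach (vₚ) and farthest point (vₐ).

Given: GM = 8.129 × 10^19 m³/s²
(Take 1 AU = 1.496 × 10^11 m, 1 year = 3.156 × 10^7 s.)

Convert to SI: rₚ = 0.02163 AU = 3.23585e+09 m; rₐ = 0.3408 AU = 5.09837e+10 m.
Use the vis-viva equation v² = GM(2/r − 1/a) with a = (rₚ + rₐ)/2 = (3.23585e+09 + 5.09837e+10)/2 = 2.71098e+10 m.
vₚ = √(GM · (2/rₚ − 1/a)) = √(8.129e+19 · (2/3.23585e+09 − 1/2.71098e+10)) m/s ≈ 2.174e+05 m/s = 45.85 AU/year.
vₐ = √(GM · (2/rₐ − 1/a)) = √(8.129e+19 · (2/5.09837e+10 − 1/2.71098e+10)) m/s ≈ 1.38e+04 m/s = 2.91 AU/year.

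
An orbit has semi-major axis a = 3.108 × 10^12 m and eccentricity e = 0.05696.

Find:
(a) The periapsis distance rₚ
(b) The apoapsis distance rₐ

(a) rₚ = a(1 − e) = 3.108e+12 · (1 − 0.05696) = 3.108e+12 · 0.94304 ≈ 2.931e+12 m = 2.931 × 10^12 m.
(b) rₐ = a(1 + e) = 3.108e+12 · (1 + 0.05696) = 3.108e+12 · 1.05696 ≈ 3.285e+12 m = 3.285 × 10^12 m.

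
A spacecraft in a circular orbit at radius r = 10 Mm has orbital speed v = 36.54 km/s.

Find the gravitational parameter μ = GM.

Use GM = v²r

Convert to SI: r = 10 Mm = 1e+07 m; v = 36.54 km/s = 36540 m/s.
For a circular orbit v² = GM/r, so GM = v² · r.
GM = (36540)² · 1e+07 m³/s² ≈ 1.335e+16 m³/s² = 1.335 × 10^16 m³/s².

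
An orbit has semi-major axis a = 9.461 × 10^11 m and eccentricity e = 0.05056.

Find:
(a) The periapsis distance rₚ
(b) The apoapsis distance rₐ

(a) rₚ = a(1 − e) = 9.461e+11 · (1 − 0.05056) = 9.461e+11 · 0.94944 ≈ 8.983e+11 m = 8.983 × 10^11 m.
(b) rₐ = a(1 + e) = 9.461e+11 · (1 + 0.05056) = 9.461e+11 · 1.05056 ≈ 9.939e+11 m = 9.939 × 10^11 m.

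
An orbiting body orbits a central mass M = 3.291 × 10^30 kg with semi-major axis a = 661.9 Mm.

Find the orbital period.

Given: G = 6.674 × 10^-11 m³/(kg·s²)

Convert to SI: a = 661.9 Mm = 6.619e+08 m.
GM = G · M = 6.674e-11 · 3.291e+30 = 2.19641e+20 m³/s².
Kepler's third law: T = 2π √(a³ / GM).
Substituting a = 6.619e+08 m and GM = 2.19641e+20 m³/s²:
T = 2π √((6.619e+08)³ / 2.19641e+20) s
T ≈ 7220 s = 2.005 hours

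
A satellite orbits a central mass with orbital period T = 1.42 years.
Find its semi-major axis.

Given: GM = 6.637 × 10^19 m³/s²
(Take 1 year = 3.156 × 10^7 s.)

Convert to SI: T = 1.42 years = 4.48152e+07 s.
Invert Kepler's third law: a = (GM · T² / (4π²))^(1/3).
Substituting T = 4.48152e+07 s and GM = 6.637e+19 m³/s²:
a = (6.637e+19 · (4.48152e+07)² / (4π²))^(1/3) m
a ≈ 1.5e+11 m = 150 Gm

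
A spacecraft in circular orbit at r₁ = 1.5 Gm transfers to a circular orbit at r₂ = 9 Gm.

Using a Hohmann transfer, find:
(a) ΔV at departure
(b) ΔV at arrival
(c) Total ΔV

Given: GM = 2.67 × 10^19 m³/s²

Convert to SI: r₁ = 1.5 Gm = 1.5e+09 m; r₂ = 9 Gm = 9e+09 m.
Transfer semi-major axis: a_t = (r₁ + r₂)/2 = (1.5e+09 + 9e+09)/2 = 5.25e+09 m.
Circular speeds: v₁ = √(GM/r₁) = 133417 m/s, v₂ = √(GM/r₂) = 54467.1 m/s.
Transfer speeds (vis-viva v² = GM(2/r − 1/a_t)): v₁ᵗ = 174683 m/s, v₂ᵗ = 29113.9 m/s.
(a) ΔV₁ = |v₁ᵗ − v₁| ≈ 4.127e+04 m/s = 41.27 km/s.
(b) ΔV₂ = |v₂ − v₂ᵗ| ≈ 2.535e+04 m/s = 25.35 km/s.
(c) ΔV_total = ΔV₁ + ΔV₂ ≈ 6.662e+04 m/s = 66.62 km/s.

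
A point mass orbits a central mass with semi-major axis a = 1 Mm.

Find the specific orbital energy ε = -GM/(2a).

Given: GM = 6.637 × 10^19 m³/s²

Convert to SI: a = 1 Mm = 1e+06 m.
ε = −GM / (2a).
ε = −6.637e+19 / (2 · 1e+06) J/kg ≈ -3.318e+13 J/kg = -3.318e+04 GJ/kg.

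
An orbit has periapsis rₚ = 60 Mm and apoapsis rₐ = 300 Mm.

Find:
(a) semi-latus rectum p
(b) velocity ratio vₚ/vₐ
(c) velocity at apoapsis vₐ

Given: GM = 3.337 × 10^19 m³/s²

Convert to SI: rₚ = 60 Mm = 6e+07 m; rₐ = 300 Mm = 3e+08 m.
(a) From a = (rₚ + rₐ)/2 = 1.8e+08 m and e = (rₐ − rₚ)/(rₐ + rₚ) = 0.666667, p = a(1 − e²) = 1.8e+08 · (1 − (0.666667)²) ≈ 1e+08 m
(b) Conservation of angular momentum (rₚvₚ = rₐvₐ) gives vₚ/vₐ = rₐ/rₚ = 3e+08/6e+07 ≈ 5
(c) With a = (rₚ + rₐ)/2 = 1.8e+08 m, vₐ = √(GM (2/rₐ − 1/a)) = √(3.337e+19 · (2/3e+08 − 1/1.8e+08)) m/s ≈ 1.926e+05 m/s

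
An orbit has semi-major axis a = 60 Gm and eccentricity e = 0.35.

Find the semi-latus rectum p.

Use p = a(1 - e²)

Convert to SI: a = 60 Gm = 6e+10 m.
p = a (1 − e²).
p = 6e+10 · (1 − (0.35)²) = 6e+10 · 0.8775 ≈ 5.265e+10 m = 52.65 Gm.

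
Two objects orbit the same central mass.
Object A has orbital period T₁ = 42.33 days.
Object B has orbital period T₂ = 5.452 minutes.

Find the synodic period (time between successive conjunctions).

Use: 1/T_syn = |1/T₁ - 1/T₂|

Convert to SI: T₁ = 42.33 days = 3.65731e+06 s; T₂ = 5.452 minutes = 327.12 s.
T_syn = |T₁ · T₂ / (T₁ − T₂)|.
T_syn = |3.65731e+06 · 327.12 / (3.65731e+06 − 327.12)| s ≈ 327.1 s = 5.452 minutes.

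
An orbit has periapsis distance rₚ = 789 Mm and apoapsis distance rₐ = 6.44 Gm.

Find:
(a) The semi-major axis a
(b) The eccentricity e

Convert to SI: rₚ = 789 Mm = 7.89e+08 m; rₐ = 6.44 Gm = 6.44e+09 m.
(a) a = (rₚ + rₐ) / 2 = (7.89e+08 + 6.44e+09) / 2 ≈ 3.614e+09 m = 3.615 Gm.
(b) e = (rₐ − rₚ) / (rₐ + rₚ) = (6.44e+09 − 7.89e+08) / (6.44e+09 + 7.89e+08) ≈ 0.7817.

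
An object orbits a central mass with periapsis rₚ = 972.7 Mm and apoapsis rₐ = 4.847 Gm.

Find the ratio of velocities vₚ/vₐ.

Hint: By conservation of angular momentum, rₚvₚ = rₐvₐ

Convert to SI: rₚ = 972.7 Mm = 9.727e+08 m; rₐ = 4.847 Gm = 4.847e+09 m.
Conservation of angular momentum gives rₚvₚ = rₐvₐ, so vₚ/vₐ = rₐ/rₚ.
vₚ/vₐ = 4.847e+09 / 9.727e+08 ≈ 4.983.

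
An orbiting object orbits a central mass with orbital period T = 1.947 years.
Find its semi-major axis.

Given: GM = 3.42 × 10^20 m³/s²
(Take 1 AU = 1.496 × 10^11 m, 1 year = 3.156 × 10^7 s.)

Convert to SI: T = 1.947 years = 6.14473e+07 s.
Invert Kepler's third law: a = (GM · T² / (4π²))^(1/3).
Substituting T = 6.14473e+07 s and GM = 3.42e+20 m³/s²:
a = (3.42e+20 · (6.14473e+07)² / (4π²))^(1/3) m
a ≈ 3.198e+11 m = 2.138 AU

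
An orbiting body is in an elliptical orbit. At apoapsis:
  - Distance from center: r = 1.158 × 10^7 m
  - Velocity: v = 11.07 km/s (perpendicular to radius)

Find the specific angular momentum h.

Convert to SI: v = 11.07 km/s = 11070 m/s.
With v perpendicular to r, h = r · v.
h = 1.158e+07 · 11070 m²/s ≈ 1.282e+11 m²/s.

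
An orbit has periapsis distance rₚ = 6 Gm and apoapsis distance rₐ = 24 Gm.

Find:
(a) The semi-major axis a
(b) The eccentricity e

Convert to SI: rₚ = 6 Gm = 6e+09 m; rₐ = 24 Gm = 2.4e+10 m.
(a) a = (rₚ + rₐ) / 2 = (6e+09 + 2.4e+10) / 2 ≈ 1.5e+10 m = 15 Gm.
(b) e = (rₐ − rₚ) / (rₐ + rₚ) = (2.4e+10 − 6e+09) / (2.4e+10 + 6e+09) ≈ 0.6.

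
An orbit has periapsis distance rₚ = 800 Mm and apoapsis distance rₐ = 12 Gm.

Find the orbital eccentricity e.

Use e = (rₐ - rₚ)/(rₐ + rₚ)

Convert to SI: rₚ = 800 Mm = 8e+08 m; rₐ = 12 Gm = 1.2e+10 m.
e = (rₐ − rₚ) / (rₐ + rₚ).
e = (1.2e+10 − 8e+08) / (1.2e+10 + 8e+08) = 1.12e+10 / 1.28e+10 ≈ 0.875.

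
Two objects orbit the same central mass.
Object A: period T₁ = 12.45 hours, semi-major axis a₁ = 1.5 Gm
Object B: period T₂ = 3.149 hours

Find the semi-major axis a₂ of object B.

Convert to SI: T₁ = 12.45 hours = 44820 s; a₁ = 1.5 Gm = 1.5e+09 m; T₂ = 3.149 hours = 11336.4 s.
Kepler's third law: (T₁/T₂)² = (a₁/a₂)³ ⇒ a₂ = a₁ · (T₂/T₁)^(2/3).
T₂/T₁ = 11336.4 / 44820 = 0.252932.
a₂ = 1.5e+09 · (0.252932)^(2/3) m ≈ 5.999e+08 m = 599.9 Mm.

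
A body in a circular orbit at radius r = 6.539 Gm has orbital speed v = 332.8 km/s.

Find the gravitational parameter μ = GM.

Convert to SI: r = 6.539 Gm = 6.539e+09 m; v = 332.8 km/s = 332800 m/s.
For a circular orbit v² = GM/r, so GM = v² · r.
GM = (332800)² · 6.539e+09 m³/s² ≈ 7.242e+20 m³/s² = 7.242 × 10^20 m³/s².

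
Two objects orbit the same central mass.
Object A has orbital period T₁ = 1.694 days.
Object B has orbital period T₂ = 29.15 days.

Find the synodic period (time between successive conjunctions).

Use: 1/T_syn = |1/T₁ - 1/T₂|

Convert to SI: T₁ = 1.694 days = 146362 s; T₂ = 29.15 days = 2.51856e+06 s.
T_syn = |T₁ · T₂ / (T₁ − T₂)|.
T_syn = |146362 · 2.51856e+06 / (146362 − 2.51856e+06)| s ≈ 1.554e+05 s = 1.799 days.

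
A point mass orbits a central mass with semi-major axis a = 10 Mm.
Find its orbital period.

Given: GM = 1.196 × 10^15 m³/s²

Convert to SI: a = 10 Mm = 1e+07 m.
Kepler's third law: T = 2π √(a³ / GM).
Substituting a = 1e+07 m and GM = 1.196e+15 m³/s²:
T = 2π √((1e+07)³ / 1.196e+15) s
T ≈ 5745 s = 1.596 hours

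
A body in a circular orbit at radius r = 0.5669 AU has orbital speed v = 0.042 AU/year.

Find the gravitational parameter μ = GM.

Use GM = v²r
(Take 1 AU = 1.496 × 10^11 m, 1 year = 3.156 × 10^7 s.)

Convert to SI: r = 0.5669 AU = 8.48082e+10 m; v = 0.042 AU/year = 199.087 m/s.
For a circular orbit v² = GM/r, so GM = v² · r.
GM = (199.087)² · 8.48082e+10 m³/s² ≈ 3.361e+15 m³/s² = 3.361 × 10^15 m³/s².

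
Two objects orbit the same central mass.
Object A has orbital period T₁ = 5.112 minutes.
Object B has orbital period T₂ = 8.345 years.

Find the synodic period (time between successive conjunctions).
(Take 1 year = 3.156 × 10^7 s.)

Convert to SI: T₁ = 5.112 minutes = 306.72 s; T₂ = 8.345 years = 2.63368e+08 s.
T_syn = |T₁ · T₂ / (T₁ − T₂)|.
T_syn = |306.72 · 2.63368e+08 / (306.72 − 2.63368e+08)| s ≈ 306.7 s = 5.112 minutes.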